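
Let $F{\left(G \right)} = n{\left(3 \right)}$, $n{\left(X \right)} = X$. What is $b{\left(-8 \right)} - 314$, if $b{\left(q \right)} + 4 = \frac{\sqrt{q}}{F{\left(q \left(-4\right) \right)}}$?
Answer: $-318 + \frac{2 i \sqrt{2}}{3} \approx -318.0 + 0.94281 i$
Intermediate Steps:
$F{\left(G \right)} = 3$
$b{\left(q \right)} = -4 + \frac{\sqrt{q}}{3}$
$b{\left(-8 \right)} - 314 = \left(-4 + \frac{\sqrt{-8}}{3}\right) - 314 = \left(-4 + \frac{2 i \sqrt{2}}{3}\right) - 314 = -318 + \frac{2 i \sqrt{2}}{3}$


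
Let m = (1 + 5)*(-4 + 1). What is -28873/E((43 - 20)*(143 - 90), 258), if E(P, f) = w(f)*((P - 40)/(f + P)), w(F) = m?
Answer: 42645421/21222 ≈ 2009.5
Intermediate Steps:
m = -18 (m = 6*(-3) = -18)
w(F) = -18
E(P, f) = -18*(-40 + P)/(P + f) (E(P, f) = -18*(P - 40)/(f + P) = -18*(-40 + P)/(P + f))
-28873/E((43 - 20)*(143 - 90), 258) = -28873*((43 - 20)*(143 - 90) + 258)/(18*(40 - (43 - 20)*(143 - 90))) = -28873*(23*53 + 258)/(18*(40 - 23*53)) = -28873*(1219 + 258)/(18*(40 - 1*1219)) = -28873*1477/(18*(40 - 1219)) = -28873/(18*(1/1477)*(-1179)) = -28873/(-21222/1477) = -28873*(-1477/21222) = 42645421/21222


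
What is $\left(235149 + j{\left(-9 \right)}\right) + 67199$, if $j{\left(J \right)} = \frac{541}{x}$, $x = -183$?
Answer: $\frac{55329143}{183} \approx 3.0235 \cdot 10^{5}$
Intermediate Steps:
$j{\left(J \right)} = - \frac{541}{183}$ ($j{\left(J \right)} = \frac{541}{-183} = 541 \left(- \frac{1}{183}\right) = - \frac{541}{183}$)
$\left(235149 + j{\left(-9 \right)}\right) + 67199 = \left(235149 - \frac{541}{183}\right) + 67199 = \frac{43031726}{183} + 67199 = \frac{55329143}{183}$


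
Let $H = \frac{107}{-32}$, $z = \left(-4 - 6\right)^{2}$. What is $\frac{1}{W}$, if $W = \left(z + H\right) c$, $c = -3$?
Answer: $- \frac{32}{9279} \approx -0.0034486$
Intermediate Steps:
$z = 100$ ($z = \left(-10\right)^{2} = 100$)
$H = - \frac{107}{32}$ ($H = 107 \left(- \frac{1}{32}\right) = - \frac{107}{32} \approx -3.3438$)
$W = - \frac{9279}{32}$ ($W = \left(100 - \frac{107}{32}\right) \left(-3\right) = \frac{3093}{32} \left(-3\right) = - \frac{9279}{32} \approx -289.97$)
$\frac{1}{W} = \frac{1}{- \frac{9279}{32}} = - \frac{32}{9279}$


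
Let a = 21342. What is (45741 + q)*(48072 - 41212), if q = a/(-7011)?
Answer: 733262676580/2337 ≈ 3.1376e+8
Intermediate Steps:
q = -7114/2337 (q = 21342/(-7011) = 21342*(-1/7011) = -7114/2337 ≈ -3.0441)
(45741 + q)*(48072 - 41212) = (45741 - 7114/2337)*(48072 - 41212) = (106889603/2337)*6860 = 733262676580/2337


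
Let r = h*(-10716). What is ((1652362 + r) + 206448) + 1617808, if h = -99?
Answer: 4537502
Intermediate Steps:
r = 1060884 (r = -99*(-10716) = 1060884)
((1652362 + r) + 206448) + 1617808 = ((1652362 + 1060884) + 206448) + 1617808 = (2713246 + 206448) + 1617808 = 2919694 + 1617808 = 4537502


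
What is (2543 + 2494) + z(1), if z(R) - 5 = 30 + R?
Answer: 5073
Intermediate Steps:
z(R) = 35 + R (z(R) = 5 + (30 + R) = 35 + R)
(2543 + 2494) + z(1) = (2543 + 2494) + (35 + 1) = 5037 + 36 = 5073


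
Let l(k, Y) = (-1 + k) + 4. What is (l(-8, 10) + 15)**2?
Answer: 100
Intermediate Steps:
l(k, Y) = 3 + k
(l(-8, 10) + 15)**2 = ((3 - 8) + 15)**2 = (-5 + 15)**2 = 10**2 = 100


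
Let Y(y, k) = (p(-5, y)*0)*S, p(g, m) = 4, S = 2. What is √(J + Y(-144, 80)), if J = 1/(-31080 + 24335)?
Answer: I*√6745/6745 ≈ 0.012176*I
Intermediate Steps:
Y(y, k) = 0 (Y(y, k) = (4*0)*2 = 0*2 = 0)
J = -1/6745 (J = 1/(-6745) = -1/6745 ≈ -0.00014826)
√(J + Y(-144, 80)) = √(-1/6745 + 0) = √(-1/6745) = I*√6745/6745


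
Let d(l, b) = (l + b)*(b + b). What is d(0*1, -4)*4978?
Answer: 159296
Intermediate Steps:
d(l, b) = 2*b*(b + l) (d(l, b) = (b + l)*(2*b) = 2*b*(b + l))
d(0*1, -4)*4978 = (2*(-4)*(-4 + 0*1))*4978 = (2*(-4)*(-4 + 0))*4978 = (2*(-4)*(-4))*4978 = 32*4978 = 159296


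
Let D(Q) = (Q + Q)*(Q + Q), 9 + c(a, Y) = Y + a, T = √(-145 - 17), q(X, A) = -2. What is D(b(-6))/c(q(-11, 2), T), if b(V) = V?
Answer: -1584/283 - 1296*I*√2/283 ≈ -5.5972 - 6.4764*I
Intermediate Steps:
T = 9*I*√2 (T = √(-162) = 9*I*√2 ≈ 12.728*I)
c(a, Y) = -9 + Y + a (c(a, Y) = -9 + (Y + a) = -9 + Y + a)
D(Q) = 4*Q² (D(Q) = (2*Q)*(2*Q) = 4*Q²)
D(b(-6))/c(q(-11, 2), T) = (4*(-6)²)/(-9 + 9*I*√2 - 2) = (4*36)/(-11 + 9*I*√2) = 144/(-11 + 9*I*√2)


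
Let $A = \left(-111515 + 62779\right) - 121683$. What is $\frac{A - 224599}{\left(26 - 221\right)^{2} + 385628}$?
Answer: $- \frac{395018}{423653} \approx -0.93241$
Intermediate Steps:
$A = -170419$ ($A = -48736 - 121683 = -170419$)
$\frac{A - 224599}{\left(26 - 221\right)^{2} + 385628} = \frac{-170419 - 224599}{\left(26 - 221\right)^{2} + 385628} = - \frac{395018}{\left(26 - 221\right)^{2} + 385628} = - \frac{395018}{\left(-195\right)^{2} + 385628} = - \frac{395018}{38025 + 385628} = - \frac{395018}{423653}$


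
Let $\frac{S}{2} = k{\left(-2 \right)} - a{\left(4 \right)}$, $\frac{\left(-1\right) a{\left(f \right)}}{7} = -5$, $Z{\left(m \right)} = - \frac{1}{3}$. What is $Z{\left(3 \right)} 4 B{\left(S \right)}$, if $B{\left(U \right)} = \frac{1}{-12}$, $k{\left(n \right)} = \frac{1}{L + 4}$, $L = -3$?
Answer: $\frac{1}{9} \approx 0.11111$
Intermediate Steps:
$Z{\left(m \right)} = - \frac{1}{3}$ ($Z{\left(m \right)} = \left(-1\right) \frac{1}{3} = - \frac{1}{3}$)
$a{\left(f \right)} = 35$ ($a{\left(f \right)} = \left(-7\right) \left(-5\right) = 35$)
$k{\left(n \right)} = 1$ ($k{\left(n \right)} = \frac{1}{-3 + 4} = 1^{-1} = 1$)
$S = -68$ ($S = 2 \left(1 - 35\right) = 2 \left(-34\right) = -68$)
$B{\left(U \right)} = - \frac{1}{12}$
$Z{\left(3 \right)} 4 B{\left(S \right)} = \left(- \frac{1}{3}\right) 4 \left(- \frac{1}{12}\right) = \left(- \frac{4}{3}\right) \left(- \frac{1}{12}\right) = \frac{1}{9}$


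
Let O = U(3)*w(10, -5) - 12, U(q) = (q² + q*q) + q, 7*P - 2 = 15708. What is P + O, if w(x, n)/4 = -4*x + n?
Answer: -10834/7 ≈ -1547.7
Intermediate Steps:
P = 15710/7 (P = 2/7 + (⅐)*15708 = 2/7 + 2244 = 15710/7 ≈ 2244.3)
w(x, n) = -16*x + 4*n (w(x, n) = 4*(-4*x + n) = 4*(n - 4*x) = -16*x + 4*n)
U(q) = q + 2*q² (U(q) = (q² + q²) + q = 2*q² + q = q + 2*q²)
O = -3792 (O = (3*(1 + 2*3))*(-16*10 + 4*(-5)) - 12 = (3*(1 + 6))*(-160 - 20) - 12 = (3*7)*(-180) - 12 = 21*(-180) - 12 = -3780 - 12 = -3792)
P + O = 15710/7 - 3792 = -10834/7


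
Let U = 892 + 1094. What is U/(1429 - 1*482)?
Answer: 1986/947 ≈ 2.0971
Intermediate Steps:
U = 1986
U/(1429 - 1*482) = 1986/(1429 - 1*482) = 1986/(1429 - 482) = 1986/947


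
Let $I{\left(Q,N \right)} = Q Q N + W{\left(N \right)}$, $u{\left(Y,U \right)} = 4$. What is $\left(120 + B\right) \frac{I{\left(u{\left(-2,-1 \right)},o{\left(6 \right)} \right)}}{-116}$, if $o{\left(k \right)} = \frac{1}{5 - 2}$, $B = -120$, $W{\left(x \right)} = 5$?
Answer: $0$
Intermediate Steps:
$o{\left(k \right)} = \frac{1}{3}$
$I{\left(Q,N \right)} = 5 + N Q^{2}$ ($I{\left(Q,N \right)} = Q Q N + 5 = Q^{2} N + 5 = N Q^{2} + 5 = 5 + N Q^{2}$)
$\left(120 + B\right) \frac{I{\left(u{\left(-2,-1 \right)},o{\left(6 \right)} \right)}}{-116} = \left(120 - 120\right) \frac{5 + \frac{4^{2}}{3}}{-116} = 0 \left(5 + \frac{1}{3} \cdot 16\right) \left(- \frac{1}{116}\right) = 0 \left(5 + \frac{16}{3}\right) \left(- \frac{1}{116}\right) = 0 \cdot \frac{31}{3} \left(- \frac{1}{116}\right) = 0 \left(- \frac{31}{348}\right) = 0$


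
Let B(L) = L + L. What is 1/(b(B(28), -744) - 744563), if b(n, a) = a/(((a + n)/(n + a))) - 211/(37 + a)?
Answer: -707/526931838 ≈ -1.3417e-6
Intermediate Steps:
B(L) = 2*L
b(n, a) = a - 211/(37 + a) (b(n, a) = a/(((a + n)/(a + n))) - 211/(37 + a) = a/1 - 211/(37 + a) = a*1 - 211/(37 + a) = a - 211/(37 + a))
1/(b(B(28), -744) - 744563) = 1/((-211 + (-744)² + 37*(-744))/(37 - 744) - 744563) = 1/((-211 + 553536 - 27528)/(-707) - 744563) = 1/(-1/707*525797 - 744563) = 1/(-525797/707 - 744563) = 1/(-526931838/707) = -707/526931838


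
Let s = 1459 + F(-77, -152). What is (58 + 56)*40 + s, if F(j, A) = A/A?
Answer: 6020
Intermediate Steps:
F(j, A) = 1
s = 1460 (s = 1459 + 1 = 1460)
(58 + 56)*40 + s = (58 + 56)*40 + 1460 = 114*40 + 1460 = 4560 + 1460 = 6020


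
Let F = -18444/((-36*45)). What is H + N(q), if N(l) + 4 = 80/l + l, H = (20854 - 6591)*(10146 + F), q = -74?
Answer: 723649155547/4995 ≈ 1.4487e+8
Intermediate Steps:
F = 1537/135 (F = -18444/(-1620) = -18444*(-1/1620) = 1537/135 ≈ 11.385)
H = 19558095961/135 (H = (20854 - 6591)*(10146 + 1537/135) = 14263*(1371247/135) = 19558095961/135 ≈ 1.4487e+8)
N(l) = -4 + l + 80/l (N(l) = -4 + (80/l + l) = -4 + (l + 80/l) = -4 + l + 80/l)
H + N(q) = 19558095961/135 + (-4 - 74 + 80/(-74)) = 19558095961/135 + (-4 - 74 + 80*(-1/74)) = 19558095961/135 + (-4 - 74 - 40/37) = 19558095961/135 - 2926/37 = 723649155547/4995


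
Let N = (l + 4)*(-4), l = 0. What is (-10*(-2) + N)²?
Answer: 16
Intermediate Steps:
N = -16 (N = (0 + 4)*(-4) = 4*(-4) = -16)
(-10*(-2) + N)² = (-10*(-2) - 16)² = (20 - 16)² = 4² = 16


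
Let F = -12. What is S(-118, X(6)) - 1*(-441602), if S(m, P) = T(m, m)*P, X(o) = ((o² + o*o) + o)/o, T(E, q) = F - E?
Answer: 442980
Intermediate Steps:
T(E, q) = -12 - E
X(o) = (o + 2*o²)/o (X(o) = ((o² + o²) + o)/o = (2*o² + o)/o = (o + 2*o²)/o)
S(m, P) = P*(-12 - m) (S(m, P) = (-12 - m)*P = P*(-12 - m))
S(-118, X(6)) - 1*(-441602) = -(1 + 2*6)*(12 - 118) - 1*(-441602) = -1*(1 + 12)*(-106) + 441602 = -1*13*(-106) + 441602 = 1378 + 441602 = 442980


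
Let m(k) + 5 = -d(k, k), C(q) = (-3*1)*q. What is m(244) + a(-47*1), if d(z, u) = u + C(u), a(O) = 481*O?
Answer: -22124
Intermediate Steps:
C(q) = -3*q
d(z, u) = -2*u (d(z, u) = u - 3*u = -2*u)
m(k) = -5 + 2*k (m(k) = -5 - (-2)*k = -5 + 2*k)
m(244) + a(-47*1) = (-5 + 2*244) + 481*(-47*1) = (-5 + 488) + 481*(-47) = 483 - 22607 = -22124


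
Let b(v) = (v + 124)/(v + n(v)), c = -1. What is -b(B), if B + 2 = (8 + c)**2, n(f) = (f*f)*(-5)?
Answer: 19/1222 ≈ 0.015548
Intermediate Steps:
n(f) = -5*f**2 (n(f) = f**2*(-5) = -5*f**2)
B = 47 (B = -2 + (8 - 1)**2 = -2 + 7**2 = -2 + 49 = 47)
b(v) = (124 + v)/(v - 5*v**2) (b(v) = (v + 124)/(v - 5*v**2) = (124 + v)/(v - 5*v**2))
-b(B) = -(-124 - 1*47)/(47*(-1 + 5*47)) = -(-124 - 47)/(47*(-1 + 235)) = -(-171)/(47*234) = -1*(-19/1222) = 19/1222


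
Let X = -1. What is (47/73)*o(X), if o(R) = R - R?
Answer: 0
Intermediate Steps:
o(R) = 0
(47/73)*o(X) = (47/73)*0 = 0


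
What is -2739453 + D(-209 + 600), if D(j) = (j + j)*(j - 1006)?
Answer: -3220383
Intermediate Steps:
D(j) = 2*j*(-1006 + j) (D(j) = (2*j)*(-1006 + j) = 2*j*(-1006 + j))
-2739453 + D(-209 + 600) = -2739453 + 2*(-209 + 600)*(-1006 + (-209 + 600)) = -2739453 + 2*391*(-1006 + 391) = -2739453 + 2*391*(-615) = -2739453 - 480930 = -3220383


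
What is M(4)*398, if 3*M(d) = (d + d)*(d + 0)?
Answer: 12736/3 ≈ 4245.3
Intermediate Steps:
M(d) = 2*d²/3 (M(d) = ((d + d)*(d + 0))/3 = ((2*d)*d)/3 = (2*d²)/3 = 2*d²/3)
M(4)*398 = ((⅔)*4²)*398 = ((⅔)*16)*398 = (32/3)*398 = 12736/3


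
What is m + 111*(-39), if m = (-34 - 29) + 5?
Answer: -4387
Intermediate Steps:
m = -58 (m = -63 + 5 = -58)
m + 111*(-39) = -58 + 111*(-39) = -58 - 4329 = -4387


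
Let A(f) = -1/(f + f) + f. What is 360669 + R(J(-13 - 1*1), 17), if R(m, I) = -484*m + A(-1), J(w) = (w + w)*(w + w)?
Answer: -37575/2 ≈ -18788.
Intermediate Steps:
J(w) = 4*w**2 (J(w) = (2*w)*(2*w) = 4*w**2)
A(f) = f - 1/(2*f) (A(f) = -1/(2*f) + f = f - 1/(2*f))
R(m, I) = -1/2 - 484*m (R(m, I) = -484*m + (-1 - 1/2/(-1)) = -484*m + (-1 - 1/2*(-1)) = -484*m + (-1 + 1/2) = -484*m - 1/2 = -1/2 - 484*m)
360669 + R(J(-13 - 1*1), 17) = 360669 + (-1/2 - 1936*(-13 - 1*1)**2) = 360669 + (-1/2 - 1936*(-13 - 1)**2) = 360669 + (-1/2 - 1936*(-14)**2) = 360669 + (-1/2 - 1936*196) = 360669 + (-1/2 - 484*784) = 360669 + (-1/2 - 379456) = 360669 - 758913/2 = -37575/2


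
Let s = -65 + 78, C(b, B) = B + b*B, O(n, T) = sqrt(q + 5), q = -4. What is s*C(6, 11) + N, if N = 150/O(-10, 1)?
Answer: 1151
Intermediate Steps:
O(n, T) = 1 (O(n, T) = sqrt(-4 + 5) = sqrt(1) = 1)
C(b, B) = B + B*b
s = 13
N = 150 (N = 150/1 = 150*1 = 150)
s*C(6, 11) + N = 13*(11*(1 + 6)) + 150 = 13*(11*7) + 150 = 13*77 + 150 = 1001 + 150 = 1151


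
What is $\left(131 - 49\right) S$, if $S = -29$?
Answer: $-2378$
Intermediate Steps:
$\left(131 - 49\right) S = \left(131 - 49\right) \left(-29\right) = 82 \left(-29\right) = -2378$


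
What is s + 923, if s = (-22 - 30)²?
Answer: 3627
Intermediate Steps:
s = 2704 (s = (-52)² = 2704)
s + 923 = 2704 + 923 = 3627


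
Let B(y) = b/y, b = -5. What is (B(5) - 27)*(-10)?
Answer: 280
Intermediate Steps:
B(y) = -5/y
(B(5) - 27)*(-10) = (-5/5 - 27)*(-10) = (-5*⅕ - 27)*(-10) = (-1 - 27)*(-10) = -28*(-10) = 280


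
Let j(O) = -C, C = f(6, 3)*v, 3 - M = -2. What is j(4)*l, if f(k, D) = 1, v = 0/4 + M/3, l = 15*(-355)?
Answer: 8875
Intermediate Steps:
l = -5325
M = 5 (M = 3 - 1*(-2) = 3 + 2 = 5)
v = 5/3 (v = 0/4 + 5/3 = 0*(¼) + 5*(⅓) = 0 + 5/3 = 5/3 ≈ 1.6667)
C = 5/3 (C = 1*(5/3) = 5/3 ≈ 1.6667)
j(O) = -5/3 (j(O) = -1*5/3 = -5/3)
j(4)*l = -5/3*(-5325) = 8875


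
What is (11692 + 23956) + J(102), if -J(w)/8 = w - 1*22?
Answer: 35008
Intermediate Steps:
J(w) = 176 - 8*w (J(w) = -8*(w - 1*22) = -8*(w - 22) = -8*(-22 + w) = 176 - 8*w)
(11692 + 23956) + J(102) = (11692 + 23956) + (176 - 8*102) = 35648 + (176 - 816) = 35648 - 640 = 35008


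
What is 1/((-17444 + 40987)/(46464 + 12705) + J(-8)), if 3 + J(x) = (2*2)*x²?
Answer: 59169/14993300 ≈ 0.0039464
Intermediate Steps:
J(x) = -3 + 4*x² (J(x) = -3 + (2*2)*x² = -3 + 4*x²)
1/((-17444 + 40987)/(46464 + 12705) + J(-8)) = 1/((-17444 + 40987)/(46464 + 12705) + (-3 + 4*(-8)²)) = 1/(23543/59169 + (-3 + 4*64)) = 1/(23543*(1/59169) + (-3 + 256)) = 1/(23543/59169 + 253) = 1/(14993300/59169) = 59169/14993300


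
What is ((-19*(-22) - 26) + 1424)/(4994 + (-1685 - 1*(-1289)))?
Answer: 908/2299 ≈ 0.39495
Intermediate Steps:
((-19*(-22) - 26) + 1424)/(4994 + (-1685 - 1*(-1289))) = ((418 - 26) + 1424)/(4994 + (-1685 + 1289)) = (392 + 1424)/(4994 - 396) = 1816/4598 = 1816*(1/4598) = 908/2299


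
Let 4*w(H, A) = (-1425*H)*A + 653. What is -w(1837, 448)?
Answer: 1172740147/4 ≈ 2.9319e+8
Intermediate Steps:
w(H, A) = 653/4 - 1425*A*H/4 (w(H, A) = ((-1425*H)*A + 653)/4 = (-1425*A*H + 653)/4 = (653 - 1425*A*H)/4 = 653/4 - 1425*A*H/4)
-w(1837, 448) = -(653/4 - 1425/4*448*1837) = -(653/4 - 293185200) = -1*(-1172740147/4) = 1172740147/4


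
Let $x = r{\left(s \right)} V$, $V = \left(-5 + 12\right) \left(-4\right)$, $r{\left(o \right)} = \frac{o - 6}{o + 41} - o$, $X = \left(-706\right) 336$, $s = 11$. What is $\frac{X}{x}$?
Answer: $- \frac{146848}{189} \approx -776.97$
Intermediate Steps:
$X = -237216$
$r{\left(o \right)} = - o + \frac{-6 + o}{41 + o}$ ($r{\left(o \right)} = \frac{-6 + o}{41 + o} - o = - o + \frac{-6 + o}{41 + o}$)
$V = -28$ ($V = 7 \left(-4\right) = -28$)
$x = \frac{3969}{13}$ ($x = \frac{-6 - 11^{2} - 440}{41 + 11} \left(-28\right) = \frac{-6 - 121 - 440}{52} \left(-28\right) = \frac{1}{52} \left(-567\right) \left(-28\right) = \left(- \frac{567}{52}\right) \left(-28\right) = \frac{3969}{13} \approx 305.31$)
$\frac{X}{x} = - \frac{237216}{\frac{3969}{13}} = \left(-237216\right) \frac{13}{3969} = - \frac{146848}{189}$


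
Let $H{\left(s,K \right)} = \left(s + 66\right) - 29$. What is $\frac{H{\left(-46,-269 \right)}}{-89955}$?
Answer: $\frac{1}{9995} \approx 0.00010005$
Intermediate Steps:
$H{\left(s,K \right)} = 37 + s$ ($H{\left(s,K \right)} = \left(66 + s\right) - 29 = 37 + s$)
$\frac{H{\left(-46,-269 \right)}}{-89955} = \frac{37 - 46}{-89955} = \left(-9\right) \left(- \frac{1}{89955}\right) = \frac{1}{9995}$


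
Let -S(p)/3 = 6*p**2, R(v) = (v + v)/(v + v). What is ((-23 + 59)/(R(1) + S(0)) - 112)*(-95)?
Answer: 7220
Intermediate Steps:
R(v) = 1 (R(v) = (2*v)/((2*v)) = (2*v)*(1/(2*v)) = 1)
S(p) = -18*p**2
((-23 + 59)/(R(1) + S(0)) - 112)*(-95) = ((-23 + 59)/(1 - 18*0**2) - 112)*(-95) = (36/(1 - 18*0) - 112)*(-95) = (36/(1 + 0) - 112)*(-95) = (36/1 - 112)*(-95) = (36*1 - 112)*(-95) = (36 - 112)*(-95) = -76*(-95) = 7220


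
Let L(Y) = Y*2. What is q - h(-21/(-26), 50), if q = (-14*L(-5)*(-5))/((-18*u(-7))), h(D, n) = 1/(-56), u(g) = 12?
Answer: 4927/1512 ≈ 3.2586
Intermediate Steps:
L(Y) = 2*Y
h(D, n) = -1/56
q = 175/54 (q = (-28*(-5)*(-5))/((-18*12)) = (-14*(-10)*(-5))/(-216) = (140*(-5))*(-1/216) = -700*(-1/216) = 175/54 ≈ 3.2407)
q - h(-21/(-26), 50) = 175/54 - 1*(-1/56) = 175/54 + 1/56 = 4927/1512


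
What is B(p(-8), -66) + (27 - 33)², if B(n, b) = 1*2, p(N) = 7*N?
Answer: 38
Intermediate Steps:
B(n, b) = 2
B(p(-8), -66) + (27 - 33)² = 2 + (27 - 33)² = 2 + (-6)² = 2 + 36 = 38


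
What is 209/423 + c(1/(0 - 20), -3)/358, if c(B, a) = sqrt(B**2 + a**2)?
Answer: 209/423 + sqrt(3601)/7160 ≈ 0.50247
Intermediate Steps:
209/423 + c(1/(0 - 20), -3)/358 = 209/423 + sqrt((1/(0 - 20))**2 + (-3)**2)/358 = 209*(1/423) + sqrt((1/(-20))**2 + 9)*(1/358) = 209/423 + sqrt((-1/20)**2 + 9)*(1/358) = 209/423 + sqrt(1/400 + 9)*(1/358) = 209/423 + sqrt(3601/400)*(1/358) = 209/423 + (sqrt(3601)/20)*(1/358) = 209/423 + sqrt(3601)/7160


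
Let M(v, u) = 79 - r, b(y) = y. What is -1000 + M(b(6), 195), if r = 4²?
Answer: -937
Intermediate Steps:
r = 16
M(v, u) = 63 (M(v, u) = 79 - 1*16 = 79 - 16 = 63)
-1000 + M(b(6), 195) = -1000 + 63 = -937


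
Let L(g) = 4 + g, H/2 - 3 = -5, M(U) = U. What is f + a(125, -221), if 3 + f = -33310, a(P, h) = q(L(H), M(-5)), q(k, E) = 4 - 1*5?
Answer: -33314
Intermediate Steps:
H = -4 (H = 6 + 2*(-5) = 6 - 10 = -4)
q(k, E) = -1 (q(k, E) = 4 - 5 = -1)
a(P, h) = -1
f = -33313 (f = -3 - 33310 = -33313)
f + a(125, -221) = -33313 - 1 = -33314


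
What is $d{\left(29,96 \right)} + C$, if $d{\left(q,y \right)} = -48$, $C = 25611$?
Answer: $25563$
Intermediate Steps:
$d{\left(29,96 \right)} + C = -48 + 25611 = 25563$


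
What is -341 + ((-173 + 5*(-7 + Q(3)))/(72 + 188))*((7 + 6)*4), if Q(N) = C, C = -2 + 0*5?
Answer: -1923/5 ≈ -384.60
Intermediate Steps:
C = -2 (C = -2 + 0 = -2)
Q(N) = -2
-341 + ((-173 + 5*(-7 + Q(3)))/(72 + 188))*((7 + 6)*4) = -341 + ((-173 + 5*(-7 - 2))/(72 + 188))*((7 + 6)*4) = -341 + ((-173 + 5*(-9))/260)*(13*4) = -341 + ((-173 - 45)*(1/260))*52 = -341 - 218*1/260*52 = -341 - 109/130*52 = -341 - 218/5 = -1923/5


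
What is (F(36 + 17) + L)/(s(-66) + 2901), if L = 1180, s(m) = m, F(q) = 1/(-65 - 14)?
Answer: 4439/10665 ≈ 0.41622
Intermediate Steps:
F(q) = -1/79 (F(q) = 1/(-79) = -1/79)
(F(36 + 17) + L)/(s(-66) + 2901) = (-1/79 + 1180)/(-66 + 2901) = (93219/79)/2835 = (93219/79)*(1/2835) = 4439/10665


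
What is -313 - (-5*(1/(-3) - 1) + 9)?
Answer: -986/3 ≈ -328.67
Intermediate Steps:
-313 - (-5*(1/(-3) - 1) + 9) = -313 - (-5*(-⅓ - 1) + 9) = -313 - (-5*(-4/3) + 9) = -313 - (20/3 + 9) = -313 - 1*47/3 = -313 - 47/3 = -986/3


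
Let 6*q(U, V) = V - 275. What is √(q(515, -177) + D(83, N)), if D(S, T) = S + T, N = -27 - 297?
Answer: I*√2847/3 ≈ 17.786*I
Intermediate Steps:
q(U, V) = -275/6 + V/6 (q(U, V) = (V - 275)/6 = (-275 + V)/6 = -275/6 + V/6)
N = -324
√(q(515, -177) + D(83, N)) = √((-275/6 + (⅙)*(-177)) + (83 - 324)) = √((-275/6 - 59/2) - 241) = √(-226/3 - 241) = √(-949/3) = I*√2847/3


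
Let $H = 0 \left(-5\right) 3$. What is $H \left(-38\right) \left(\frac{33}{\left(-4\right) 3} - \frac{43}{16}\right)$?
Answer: $0$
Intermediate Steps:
$H = 0$ ($H = 0 \cdot 3 = 0$)
$H \left(-38\right) \left(\frac{33}{\left(-4\right) 3} - \frac{43}{16}\right) = 0 \left(-38\right) \left(\frac{33}{\left(-4\right) 3} - \frac{43}{16}\right) = 0 \left(\frac{33}{-12} - \frac{43}{16}\right) = 0 \left(33 \left(- \frac{1}{12}\right) - \frac{43}{16}\right) = 0 \left(- \frac{11}{4} - \frac{43}{16}\right) = 0 \left(- \frac{87}{16}\right) = 0$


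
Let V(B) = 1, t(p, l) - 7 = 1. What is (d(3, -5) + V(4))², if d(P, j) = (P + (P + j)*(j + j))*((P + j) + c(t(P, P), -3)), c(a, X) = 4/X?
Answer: 51529/9 ≈ 5725.4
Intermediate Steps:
t(p, l) = 8 (t(p, l) = 7 + 1 = 8)
d(P, j) = (P + 2*j*(P + j))*(-4/3 + P + j) (d(P, j) = (P + (P + j)*(j + j))*((P + j) + 4/(-3)) = (P + (P + j)*(2*j))*((P + j) + 4*(-⅓)) = (P + 2*j*(P + j))*((P + j) - 4/3) = (P + 2*j*(P + j))*(-4/3 + P + j))
(d(3, -5) + V(4))² = ((3² + 2*(-5)³ - 8/3*(-5)² - 4/3*3 + 2*(-5)*3² + 4*3*(-5)² - 5/3*3*(-5)) + 1)² = ((9 + 2*(-125) - 8/3*25 - 4 + 2*(-5)*9 + 4*3*25 + 25) + 1)² = ((9 - 250 - 200/3 - 4 - 90 + 300 + 25) + 1)² = (-230/3 + 1)² = (-227/3)² = 51529/9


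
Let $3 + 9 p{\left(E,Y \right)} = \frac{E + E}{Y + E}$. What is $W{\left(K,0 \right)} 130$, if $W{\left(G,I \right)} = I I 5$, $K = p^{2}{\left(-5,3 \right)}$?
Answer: $0$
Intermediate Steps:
$p{\left(E,Y \right)} = - \frac{1}{3} + \frac{2 E}{9 \left(E + Y\right)}$ ($p{\left(E,Y \right)} = - \frac{1}{3} + \frac{\left(E + E\right) \frac{1}{Y + E}}{9} = - \frac{1}{3} + \frac{2 E \frac{1}{E + Y}}{9} = - \frac{1}{3} + \frac{2 E}{9 \left(E + Y\right)}$)
$K = \frac{4}{81}$ ($K = \left(\frac{\left(- \frac{1}{3}\right) 3 - - \frac{5}{9}}{-5 + 3}\right)^{2} = \left(\frac{-1 + \frac{5}{9}}{-2}\right)^{2} = \left(\left(- \frac{1}{2}\right) \left(- \frac{4}{9}\right)\right)^{2} = \left(\frac{2}{9}\right)^{2} = \frac{4}{81} \approx 0.049383$)
$W{\left(G,I \right)} = 5 I^{2}$ ($W{\left(G,I \right)} = I^{2} \cdot 5 = 5 I^{2}$)
$W{\left(K,0 \right)} 130 = 5 \cdot 0^{2} \cdot 130 = 5 \cdot 0 \cdot 130 = 0 \cdot 130 = 0$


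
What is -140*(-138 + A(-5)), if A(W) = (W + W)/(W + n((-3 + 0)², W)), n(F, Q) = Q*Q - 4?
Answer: 38815/2 ≈ 19408.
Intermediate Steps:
n(F, Q) = -4 + Q² (n(F, Q) = Q² - 4 = -4 + Q²)
A(W) = 2*W/(-4 + W + W²) (A(W) = (W + W)/(W + (-4 + W²)) = (2*W)/(-4 + W + W²) = 2*W/(-4 + W + W²))
-140*(-138 + A(-5)) = -140*(-138 + 2*(-5)/(-4 - 5 + (-5)²)) = -140*(-138 + 2*(-5)/(-4 - 5 + 25)) = -140*(-138 + 2*(-5)/16) = -140*(-138 + 2*(-5)*(1/16)) = -140*(-138 - 5/8) = -140*(-1109/8) = 38815/2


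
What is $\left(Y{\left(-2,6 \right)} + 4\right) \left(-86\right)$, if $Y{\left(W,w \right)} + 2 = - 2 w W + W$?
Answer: $-2064$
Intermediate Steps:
$Y{\left(W,w \right)} = -2 + W - 2 W w$ ($Y{\left(W,w \right)} = -2 - \left(- W + 2 w W\right) = -2 - \left(- W + 2 W w\right) = -2 + W - 2 W w$)
$\left(Y{\left(-2,6 \right)} + 4\right) \left(-86\right) = \left(\left(-2 - 2 - \left(-4\right) 6\right) + 4\right) \left(-86\right) = \left(\left(-2 - 2 + 24\right) + 4\right) \left(-86\right) = \left(20 + 4\right) \left(-86\right) = 24 \left(-86\right) = -2064$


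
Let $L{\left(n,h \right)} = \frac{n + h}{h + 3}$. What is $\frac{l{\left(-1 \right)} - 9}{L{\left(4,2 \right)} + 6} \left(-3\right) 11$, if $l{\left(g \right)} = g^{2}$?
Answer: $\frac{110}{3} \approx 36.667$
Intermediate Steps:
$L{\left(n,h \right)} = \frac{h + n}{3 + h}$
$\frac{l{\left(-1 \right)} - 9}{L{\left(4,2 \right)} + 6} \left(-3\right) 11 = \frac{\left(-1\right)^{2} - 9}{\frac{2 + 4}{3 + 2} + 6} \left(-3\right) 11 = \frac{1 - 9}{\frac{1}{5} \cdot 6 + 6} \left(-3\right) 11 = - \frac{8}{\frac{1}{5} \cdot 6 + 6} \left(-3\right) 11 = - \frac{8}{\frac{6}{5} + 6} \left(-3\right) 11 = - \frac{8}{\frac{36}{5}} \left(-3\right) 11 = \left(-8\right) \frac{5}{36} \left(-3\right) 11 = \left(- \frac{10}{9}\right) \left(-3\right) 11 = \frac{10}{3} \cdot 11 = \frac{110}{3}$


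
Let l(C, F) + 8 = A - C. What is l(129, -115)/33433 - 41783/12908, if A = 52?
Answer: -199718317/61650452 ≈ -3.2395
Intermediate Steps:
l(C, F) = 44 - C (l(C, F) = -8 + (52 - C) = 44 - C)
l(129, -115)/33433 - 41783/12908 = (44 - 1*129)/33433 - 41783/12908 = (44 - 129)*(1/33433) - 41783*1/12908 = -85*1/33433 - 5969/1844 = -85/33433 - 5969/1844 = -199718317/61650452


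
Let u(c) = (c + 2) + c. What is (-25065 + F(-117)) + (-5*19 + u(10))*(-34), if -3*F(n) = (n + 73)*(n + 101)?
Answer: -68453/3 ≈ -22818.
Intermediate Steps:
u(c) = 2 + 2*c (u(c) = (2 + c) + c = 2 + 2*c)
F(n) = -(73 + n)*(101 + n)/3 (F(n) = -(n + 73)*(n + 101)/3 = -(73 + n)*(101 + n)/3)
(-25065 + F(-117)) + (-5*19 + u(10))*(-34) = (-25065 + (-7373/3 - 58*(-117) - 1/3*(-117)**2)) + (-5*19 + (2 + 2*10))*(-34) = (-25065 + (-7373/3 + 6786 - 1/3*13689)) + (-95 + (2 + 20))*(-34) = (-25065 + (-7373/3 + 6786 - 4563)) + (-95 + 22)*(-34) = (-25065 - 704/3) - 73*(-34) = -75899/3 + 2482 = -68453/3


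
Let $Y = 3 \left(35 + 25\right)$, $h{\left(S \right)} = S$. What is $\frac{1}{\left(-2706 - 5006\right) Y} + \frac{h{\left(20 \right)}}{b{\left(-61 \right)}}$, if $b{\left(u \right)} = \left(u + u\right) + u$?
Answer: $- \frac{9254461}{84677760} \approx -0.10929$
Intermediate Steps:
$b{\left(u \right)} = 3 u$ ($b{\left(u \right)} = 2 u + u = 3 u$)
$Y = 180$ ($Y = 3 \cdot 60 = 180$)
$\frac{1}{\left(-2706 - 5006\right) Y} + \frac{h{\left(20 \right)}}{b{\left(-61 \right)}} = \frac{1}{\left(-2706 - 5006\right) 180} + \frac{20}{3 \left(-61\right)} = \frac{1}{-7712} \cdot \frac{1}{180} + \frac{20}{-183} = \left(- \frac{1}{7712}\right) \frac{1}{180} + 20 \left(- \frac{1}{183}\right) = - \frac{1}{1388160} - \frac{20}{183} = - \frac{9254461}{84677760}$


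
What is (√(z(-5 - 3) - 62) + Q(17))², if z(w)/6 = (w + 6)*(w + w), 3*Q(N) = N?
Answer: 1459/9 + 34*√130/3 ≈ 291.33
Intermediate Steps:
Q(N) = N/3
z(w) = 12*w*(6 + w) (z(w) = 6*((w + 6)*(w + w)) = 6*((6 + w)*(2*w)) = 6*(2*w*(6 + w)) = 12*w*(6 + w))
(√(z(-5 - 3) - 62) + Q(17))² = (√(12*(-5 - 3)*(6 + (-5 - 3)) - 62) + (⅓)*17)² = (√(12*(-8)*(6 - 8) - 62) + 17/3)² = (√(12*(-8)*(-2) - 62) + 17/3)² = (√(192 - 62) + 17/3)² = (√130 + 17/3)² = (17/3 + √130)²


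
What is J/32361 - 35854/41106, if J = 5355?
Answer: -1721884/2436321 ≈ -0.70676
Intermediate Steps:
J/32361 - 35854/41106 = 5355/32361 - 35854/41106 = 5355*(1/32361) - 35854*1/41106 = 255/1541 - 1379/1581 = -1721884/2436321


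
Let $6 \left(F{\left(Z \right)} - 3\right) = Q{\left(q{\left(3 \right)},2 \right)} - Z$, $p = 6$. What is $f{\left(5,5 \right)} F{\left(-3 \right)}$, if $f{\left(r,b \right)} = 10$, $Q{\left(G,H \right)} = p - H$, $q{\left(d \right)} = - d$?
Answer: $\frac{125}{3} \approx 41.667$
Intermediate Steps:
$Q{\left(G,H \right)} = 6 - H$
$F{\left(Z \right)} = \frac{11}{3} - \frac{Z}{6}$ ($F{\left(Z \right)} = 3 + \frac{\left(6 - 2\right) - Z}{6} = 3 + \frac{4 - Z}{6} = 3 - \left(- \frac{2}{3} + \frac{Z}{6}\right) = \frac{11}{3} - \frac{Z}{6}$)
$f{\left(5,5 \right)} F{\left(-3 \right)} = 10 \left(\frac{11}{3} - - \frac{1}{2}\right) = 10 \left(\frac{11}{3} + \frac{1}{2}\right) = 10 \cdot \frac{25}{6} = \frac{125}{3}$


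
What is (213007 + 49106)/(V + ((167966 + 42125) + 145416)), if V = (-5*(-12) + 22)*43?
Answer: 262113/359033 ≈ 0.73005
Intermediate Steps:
V = 3526 (V = (60 + 22)*43 = 82*43 = 3526)
(213007 + 49106)/(V + ((167966 + 42125) + 145416)) = (213007 + 49106)/(3526 + ((167966 + 42125) + 145416)) = 262113/(3526 + (210091 + 145416)) = 262113/(3526 + 355507) = 262113/359033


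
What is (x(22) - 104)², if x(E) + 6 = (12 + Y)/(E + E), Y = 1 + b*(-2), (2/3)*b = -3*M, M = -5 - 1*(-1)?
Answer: 23648769/1936 ≈ 12215.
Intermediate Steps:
M = -4 (M = -5 + 1 = -4)
b = 18 (b = 3*(-3*(-4))/2 = (3/2)*12 = 18)
Y = -35 (Y = 1 + 18*(-2) = 1 - 36 = -35)
x(E) = -6 - 23/(2*E) (x(E) = -6 + (12 - 35)/(E + E) = -6 - 23*1/(2*E) = -6 - 23/(2*E))
(x(22) - 104)² = ((-6 - 23/2/22) - 104)² = ((-6 - 23/2*1/22) - 104)² = ((-6 - 23/44) - 104)² = (-287/44 - 104)² = (-4863/44)² = 23648769/1936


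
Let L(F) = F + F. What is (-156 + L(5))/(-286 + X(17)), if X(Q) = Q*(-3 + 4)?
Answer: 146/269 ≈ 0.54275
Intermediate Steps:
L(F) = 2*F
X(Q) = Q (X(Q) = Q*1 = Q)
(-156 + L(5))/(-286 + X(17)) = (-156 + 2*5)/(-286 + 17) = (-156 + 10)/(-269) = -146*(-1/269) = 146/269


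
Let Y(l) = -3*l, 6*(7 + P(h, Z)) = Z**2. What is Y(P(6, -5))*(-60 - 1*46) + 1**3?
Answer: -900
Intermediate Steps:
P(h, Z) = -7 + Z**2/6
Y(P(6, -5))*(-60 - 1*46) + 1**3 = (-3*(-7 + (1/6)*(-5)**2))*(-60 - 1*46) + 1**3 = (-3*(-7 + (1/6)*25))*(-60 - 46) + 1 = -3*(-7 + 25/6)*(-106) + 1 = -3*(-17/6)*(-106) + 1 = (17/2)*(-106) + 1 = -901 + 1 = -900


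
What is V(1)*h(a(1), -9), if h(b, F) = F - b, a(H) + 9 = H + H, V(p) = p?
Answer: -2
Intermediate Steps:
a(H) = -9 + 2*H (a(H) = -9 + (H + H) = -9 + 2*H)
V(1)*h(a(1), -9) = 1*(-9 - (-9 + 2*1)) = 1*(-9 - (-9 + 2)) = 1*(-9 - 1*(-7)) = 1*(-9 + 7) = 1*(-2) = -2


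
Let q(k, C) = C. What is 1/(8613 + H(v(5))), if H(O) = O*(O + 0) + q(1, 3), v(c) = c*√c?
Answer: 1/8741 ≈ 0.00011440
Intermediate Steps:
v(c) = c^(3/2)
H(O) = 3 + O² (H(O) = O*(O + 0) + 3 = O*O + 3 = O² + 3 = 3 + O²)
1/(8613 + H(v(5))) = 1/(8613 + (3 + (5^(3/2))²)) = 1/(8613 + (3 + (5*√5)²)) = 1/(8613 + (3 + 125)) = 1/(8613 + 128) = 1/8741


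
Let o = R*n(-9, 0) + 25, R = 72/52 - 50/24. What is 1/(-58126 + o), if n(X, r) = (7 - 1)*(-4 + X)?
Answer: -2/116093 ≈ -1.7228e-5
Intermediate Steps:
n(X, r) = -24 + 6*X (n(X, r) = 6*(-4 + X) = -24 + 6*X)
R = -109/156 (R = 72*(1/52) - 50*1/24 = 18/13 - 25/12 = -109/156 ≈ -0.69872)
o = 159/2 (o = -109*(-24 + 6*(-9))/156 + 25 = -109*(-24 - 54)/156 + 25 = -109/156*(-78) + 25 = 109/2 + 25 = 159/2 ≈ 79.500)
1/(-58126 + o) = 1/(-58126 + 159/2) = 1/(-116093/2) = -2/116093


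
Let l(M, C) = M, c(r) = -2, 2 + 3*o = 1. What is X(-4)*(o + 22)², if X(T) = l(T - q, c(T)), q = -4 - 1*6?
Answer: 8450/3 ≈ 2816.7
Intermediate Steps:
o = -⅓ (o = -⅔ + (⅓)*1 = -⅔ + ⅓ = -⅓ ≈ -0.33333)
q = -10 (q = -4 - 6 = -10)
X(T) = 10 + T (X(T) = T - 1*(-10) = T + 10 = 10 + T)
X(-4)*(o + 22)² = (10 - 4)*(-⅓ + 22)² = 6*(65/3)² = 6*(4225/9) = 8450/3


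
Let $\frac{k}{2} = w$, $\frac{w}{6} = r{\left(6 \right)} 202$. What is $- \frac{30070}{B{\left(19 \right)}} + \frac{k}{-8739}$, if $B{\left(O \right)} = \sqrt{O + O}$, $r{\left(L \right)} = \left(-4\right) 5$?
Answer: $\frac{16160}{2913} - \frac{15035 \sqrt{38}}{19} \approx -4872.5$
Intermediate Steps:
$r{\left(L \right)} = -20$
$B{\left(O \right)} = \sqrt{2} \sqrt{O}$ ($B{\left(O \right)} = \sqrt{2 O} = \sqrt{2} \sqrt{O}$)
$w = -24240$ ($w = 6 \left(\left(-20\right) 202\right) = 6 \left(-4040\right) = -24240$)
$k = -48480$ ($k = 2 \left(-24240\right) = -48480$)
$- \frac{30070}{B{\left(19 \right)}} + \frac{k}{-8739} = - \frac{30070}{\sqrt{2} \sqrt{19}} - \frac{48480}{-8739} = - \frac{30070}{\sqrt{38}} - - \frac{16160}{2913} = - 30070 \frac{\sqrt{38}}{38} + \frac{16160}{2913} = - \frac{15035 \sqrt{38}}{19} + \frac{16160}{2913} = \frac{16160}{2913} - \frac{15035 \sqrt{38}}{19}$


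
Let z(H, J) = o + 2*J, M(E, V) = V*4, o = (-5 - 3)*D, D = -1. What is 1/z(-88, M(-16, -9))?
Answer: -1/64 ≈ -0.015625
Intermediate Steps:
o = 8 (o = (-5 - 3)*(-1) = -8*(-1) = 8)
M(E, V) = 4*V
z(H, J) = 8 + 2*J
1/z(-88, M(-16, -9)) = 1/(8 + 2*(4*(-9))) = 1/(8 + 2*(-36)) = 1/(8 - 72) = 1/(-64) = -1/64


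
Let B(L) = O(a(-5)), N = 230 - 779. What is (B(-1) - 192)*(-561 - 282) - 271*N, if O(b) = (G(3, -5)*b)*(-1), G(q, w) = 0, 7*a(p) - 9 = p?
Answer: 310635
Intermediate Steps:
a(p) = 9/7 + p/7
N = -549
O(b) = 0 (O(b) = (0*b)*(-1) = 0*(-1) = 0)
B(L) = 0
(B(-1) - 192)*(-561 - 282) - 271*N = (0 - 192)*(-561 - 282) - 271*(-549) = -192*(-843) + 148779 = 161856 + 148779 = 310635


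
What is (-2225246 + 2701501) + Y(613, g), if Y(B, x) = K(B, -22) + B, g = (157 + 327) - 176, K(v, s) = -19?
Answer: 476849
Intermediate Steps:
g = 308 (g = 484 - 176 = 308)
Y(B, x) = -19 + B
(-2225246 + 2701501) + Y(613, g) = (-2225246 + 2701501) + (-19 + 613) = 476255 + 594 = 476849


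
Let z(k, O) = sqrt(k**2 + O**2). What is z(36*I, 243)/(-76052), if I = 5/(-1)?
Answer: -9*sqrt(1129)/76052 ≈ -0.0039763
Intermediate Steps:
I = -5 (I = 5*(-1) = -5)
z(k, O) = sqrt(O**2 + k**2)
z(36*I, 243)/(-76052) = sqrt(243**2 + (36*(-5))**2)/(-76052) = sqrt(59049 + (-180)**2)*(-1/76052) = sqrt(59049 + 32400)*(-1/76052) = sqrt(91449)*(-1/76052) = (9*sqrt(1129))*(-1/76052) = -9*sqrt(1129)/76052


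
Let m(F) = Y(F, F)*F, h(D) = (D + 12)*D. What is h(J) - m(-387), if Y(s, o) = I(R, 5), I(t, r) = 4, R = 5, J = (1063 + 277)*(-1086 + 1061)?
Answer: 1121849548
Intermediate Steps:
J = -33500 (J = 1340*(-25) = -33500)
h(D) = D*(12 + D) (h(D) = (12 + D)*D = D*(12 + D))
Y(s, o) = 4
m(F) = 4*F
h(J) - m(-387) = -33500*(12 - 33500) - 4*(-387) = -33500*(-33488) - 1*(-1548) = 1121848000 + 1548 = 1121849548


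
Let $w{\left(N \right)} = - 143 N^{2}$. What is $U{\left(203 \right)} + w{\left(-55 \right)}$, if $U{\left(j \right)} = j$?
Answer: $-432372$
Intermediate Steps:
$U{\left(203 \right)} + w{\left(-55 \right)} = 203 - 143 \left(-55\right)^{2} = 203 - 432575 = -432372$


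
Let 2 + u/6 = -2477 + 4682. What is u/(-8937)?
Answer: -4406/2979 ≈ -1.4790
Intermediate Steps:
u = 13218 (u = -12 + 6*(-2477 + 4682) = -12 + 6*2205 = -12 + 13230 = 13218)
u/(-8937) = 13218/(-8937) = 13218*(-1/8937) = -4406/2979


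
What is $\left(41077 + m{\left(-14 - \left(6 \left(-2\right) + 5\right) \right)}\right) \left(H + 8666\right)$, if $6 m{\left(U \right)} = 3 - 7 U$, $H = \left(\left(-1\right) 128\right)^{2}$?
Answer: $1029195950$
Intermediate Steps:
$H = 16384$ ($H = \left(-128\right)^{2} = 16384$)
$m{\left(U \right)} = \frac{1}{2} - \frac{7 U}{6}$ ($m{\left(U \right)} = \frac{3 - 7 U}{6} = \frac{1}{2} - \frac{7 U}{6}$)
$\left(41077 + m{\left(-14 - \left(6 \left(-2\right) + 5\right) \right)}\right) \left(H + 8666\right) = \left(41077 - \left(- \frac{1}{2} + \frac{7 \left(-14 - \left(6 \left(-2\right) + 5\right)\right)}{6}\right)\right) \left(16384 + 8666\right) = \left(41077 - \left(- \frac{1}{2} + \frac{7 \left(-14 - \left(-12 + 5\right)\right)}{6}\right)\right) 25050 = \left(41077 - \left(- \frac{1}{2} + \frac{7 \left(-14 - -7\right)}{6}\right)\right) 25050 = \left(41077 - \left(- \frac{1}{2} + \frac{7 \left(-14 + 7\right)}{6}\right)\right) 25050 = \left(41077 + \left(\frac{1}{2} - - \frac{49}{6}\right)\right) 25050 = \left(41077 + \left(\frac{1}{2} + \frac{49}{6}\right)\right) 25050 = \left(41077 + \frac{26}{3}\right) 25050 = \frac{123257}{3} \cdot 25050 = 1029195950$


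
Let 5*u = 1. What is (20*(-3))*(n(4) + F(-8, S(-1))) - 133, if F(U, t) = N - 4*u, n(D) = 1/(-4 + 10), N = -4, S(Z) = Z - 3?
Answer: 145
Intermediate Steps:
S(Z) = -3 + Z
u = ⅕ (u = (⅕)*1 = ⅕ ≈ 0.20000)
n(D) = ⅙ (n(D) = 1/6 = ⅙)
F(U, t) = -24/5 (F(U, t) = -4 - 4*⅕ = -4 - ⅘ = -24/5)
(20*(-3))*(n(4) + F(-8, S(-1))) - 133 = (20*(-3))*(⅙ - 24/5) - 133 = -60*(-139/30) - 133 = 278 - 133 = 145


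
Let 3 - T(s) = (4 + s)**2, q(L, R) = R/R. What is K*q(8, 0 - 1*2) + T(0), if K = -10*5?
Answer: -63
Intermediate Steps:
K = -50
q(L, R) = 1
T(s) = 3 - (4 + s)**2
K*q(8, 0 - 1*2) + T(0) = -50*1 + (3 - (4 + 0)**2) = -50 + (3 - 1*4**2) = -50 + (3 - 1*16) = -50 + (3 - 16) = -50 - 13 = -63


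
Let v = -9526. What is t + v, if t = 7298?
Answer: -2228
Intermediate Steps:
t + v = 7298 - 9526 = -2228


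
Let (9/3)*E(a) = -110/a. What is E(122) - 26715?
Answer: -4888900/183 ≈ -26715.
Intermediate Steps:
E(a) = -110/(3*a) (E(a) = (-110/a)/3 = -110/(3*a))
E(122) - 26715 = -110/3/122 - 26715 = -110/3*1/122 - 26715 = -55/183 - 26715 = -4888900/183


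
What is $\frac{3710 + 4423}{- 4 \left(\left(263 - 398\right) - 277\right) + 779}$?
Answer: $\frac{2711}{809} \approx 3.3511$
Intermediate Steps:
$\frac{3710 + 4423}{- 4 \left(\left(263 - 398\right) - 277\right) + 779} = \frac{8133}{- 4 \left(-135 - 277\right) + 779} = \frac{8133}{\left(-4\right) \left(-412\right) + 779} = \frac{8133}{1648 + 779} = \frac{8133}{2427} = 8133 \cdot \frac{1}{2427} = \frac{2711}{809}$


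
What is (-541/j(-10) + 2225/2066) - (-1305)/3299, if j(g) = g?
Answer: 946919036/17039335 ≈ 55.573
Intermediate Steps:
(-541/j(-10) + 2225/2066) - (-1305)/3299 = (-541/(-10) + 2225/2066) - (-1305)/3299 = (-541*(-1/10) + 2225*(1/2066)) - (-1305)/3299 = (541/10 + 2225/2066) - 1*(-1305/3299) = 284989/5165 + 1305/3299 = 946919036/17039335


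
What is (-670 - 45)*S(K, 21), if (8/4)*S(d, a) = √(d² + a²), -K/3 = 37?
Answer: -2145*√1418/2 ≈ -40386.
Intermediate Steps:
K = -111 (K = -3*37 = -111)
S(d, a) = √(a² + d²)/2 (S(d, a) = √(d² + a²)/2 = √(a² + d²)/2)
(-670 - 45)*S(K, 21) = (-670 - 45)*(√(21² + (-111)²)/2) = -715*√(441 + 12321)/2 = -715*√12762/2 = -715*3*√1418/2 = -2145*√1418/2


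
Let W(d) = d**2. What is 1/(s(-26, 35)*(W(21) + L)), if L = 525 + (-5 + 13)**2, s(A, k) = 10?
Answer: 1/10300 ≈ 9.7087e-5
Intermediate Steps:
L = 589 (L = 525 + 8**2 = 525 + 64 = 589)
1/(s(-26, 35)*(W(21) + L)) = 1/(10*(21**2 + 589)) = 1/(10*(441 + 589)) = 1/(10*1030) = 1/10300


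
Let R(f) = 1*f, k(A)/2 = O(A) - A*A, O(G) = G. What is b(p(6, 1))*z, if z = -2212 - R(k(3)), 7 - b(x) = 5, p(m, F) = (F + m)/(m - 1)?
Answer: -4400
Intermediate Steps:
p(m, F) = (F + m)/(-1 + m)
b(x) = 2 (b(x) = 7 - 1*5 = 7 - 5 = 2)
k(A) = -2*A**2 + 2*A (k(A) = 2*(A - A*A) = 2*(A - A**2) = -2*A**2 + 2*A)
R(f) = f
z = -2200 (z = -2212 - 2*3*(1 - 1*3) = -2212 - 2*3*(1 - 3) = -2212 - 2*3*(-2) = -2212 - 1*(-12) = -2212 + 12 = -2200)
b(p(6, 1))*z = 2*(-2200) = -4400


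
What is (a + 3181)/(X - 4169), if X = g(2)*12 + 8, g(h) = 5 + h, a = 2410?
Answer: -5591/4077 ≈ -1.3714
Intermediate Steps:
X = 92 (X = (5 + 2)*12 + 8 = 7*12 + 8 = 84 + 8 = 92)
(a + 3181)/(X - 4169) = (2410 + 3181)/(92 - 4169) = 5591/(-4077) = 5591*(-1/4077) = -5591/4077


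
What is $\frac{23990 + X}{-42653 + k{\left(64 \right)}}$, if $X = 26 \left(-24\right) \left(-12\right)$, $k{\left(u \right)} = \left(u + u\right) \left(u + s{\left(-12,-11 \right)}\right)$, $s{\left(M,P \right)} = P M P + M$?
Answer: $- \frac{31478}{221853} \approx -0.14189$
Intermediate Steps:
$s{\left(M,P \right)} = M + M P^{2}$ ($s{\left(M,P \right)} = M P P + M = M P^{2} + M = M + M P^{2}$)
$k{\left(u \right)} = 2 u \left(-1464 + u\right)$ ($k{\left(u \right)} = \left(u + u\right) \left(u - 12 \left(1 + \left(-11\right)^{2}\right)\right) = 2 u \left(u - 12 \left(1 + 121\right)\right) = 2 u \left(u - 1464\right) = 2 u \left(-1464 + u\right)$)
$X = 7488$ ($X = \left(-624\right) \left(-12\right) = 7488$)
$\frac{23990 + X}{-42653 + k{\left(64 \right)}} = \frac{23990 + 7488}{-42653 + 2 \cdot 64 \left(-1464 + 64\right)} = \frac{31478}{-42653 + 2 \cdot 64 \left(-1400\right)} = \frac{31478}{-42653 - 179200} = \frac{31478}{-221853} = 31478 \left(- \frac{1}{221853}\right) = - \frac{31478}{221853}$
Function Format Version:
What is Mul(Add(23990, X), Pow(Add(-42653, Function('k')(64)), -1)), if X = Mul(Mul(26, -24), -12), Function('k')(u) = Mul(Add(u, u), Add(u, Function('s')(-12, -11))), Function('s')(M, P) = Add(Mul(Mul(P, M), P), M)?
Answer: Rational(-31478, 221853) ≈ -0.14189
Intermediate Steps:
Function('s')(M, P) = Add(M, Mul(M, Pow(P, 2))) (Function('s')(M, P) = Add(Mul(Mul(M, P), P), M) = Add(Mul(M, Pow(P, 2)), M) = Add(M, Mul(M, Pow(P, 2))))
Function('k')(u) = Mul(2, u, Add(-1464, u)) (Function('k')(u) = Mul(Add(u, u), Add(u, Mul(-12, Add(1, Pow(-11, 2))))) = Mul(Mul(2, u), Add(u, Mul(-12, Add(1, 121)))) = Mul(Mul(2, u), Add(u, Mul(-12, 122))) = Mul(Mul(2, u), Add(u, -1464)) = Mul(Mul(2, u), Add(-1464, u)) = Mul(2, u, Add(-1464, u)))
X = 7488 (X = Mul(-624, -12) = 7488)
Mul(Add(23990, X), Pow(Add(-42653, Function('k')(64)), -1)) = Mul(Add(23990, 7488), Pow(Add(-42653, Mul(2, 64, Add(-1464, 64))), -1)) = Mul(31478, Pow(Add(-42653, Mul(2, 64, -1400)), -1)) = Mul(31478, Pow(Add(-42653, -179200), -1)) = Mul(31478, Pow(-221853, -1)) = Mul(31478, Rational(-1, 221853)) = Rational(-31478, 221853)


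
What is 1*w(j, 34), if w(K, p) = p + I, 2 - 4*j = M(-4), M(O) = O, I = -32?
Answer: 2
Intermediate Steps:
j = 3/2 (j = ½ - ¼*(-4) = ½ + 1 = 3/2 ≈ 1.5000)
w(K, p) = -32 + p (w(K, p) = p - 32 = -32 + p)
1*w(j, 34) = 1*(-32 + 34) = 1*2 = 2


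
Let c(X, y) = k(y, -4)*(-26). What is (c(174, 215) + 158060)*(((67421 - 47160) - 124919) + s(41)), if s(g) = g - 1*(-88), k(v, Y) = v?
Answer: -15937536630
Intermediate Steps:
s(g) = 88 + g (s(g) = g + 88 = 88 + g)
c(X, y) = -26*y (c(X, y) = y*(-26) = -26*y)
(c(174, 215) + 158060)*(((67421 - 47160) - 124919) + s(41)) = (-26*215 + 158060)*(((67421 - 47160) - 124919) + (88 + 41)) = (-5590 + 158060)*((20261 - 124919) + 129) = 152470*(-104658 + 129) = 152470*(-104529) = -15937536630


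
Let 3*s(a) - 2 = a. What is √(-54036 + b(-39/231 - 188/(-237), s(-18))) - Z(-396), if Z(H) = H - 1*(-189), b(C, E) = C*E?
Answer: 207 + 2*I*√4499125510649/18249 ≈ 207.0 + 232.46*I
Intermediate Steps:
s(a) = ⅔ + a/3
Z(H) = 189 + H (Z(H) = H + 189 = 189 + H)
√(-54036 + b(-39/231 - 188/(-237), s(-18))) - Z(-396) = √(-54036 + (-39/231 - 188/(-237))*(⅔ + (⅓)*(-18))) - (189 - 396) = √(-54036 + (-39*1/231 - 188*(-1/237))*(⅔ - 6)) - 1*(-207) = √(-54036 + (-13/77 + 188/237)*(-16/3)) + 207 = √(-54036 + (11395/18249)*(-16/3)) + 207 = √(-54036 - 182320/54747) + 207 = √(-2958491212/54747) + 207 = 2*I*√4499125510649/18249 + 207 = 207 + 2*I*√4499125510649/18249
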